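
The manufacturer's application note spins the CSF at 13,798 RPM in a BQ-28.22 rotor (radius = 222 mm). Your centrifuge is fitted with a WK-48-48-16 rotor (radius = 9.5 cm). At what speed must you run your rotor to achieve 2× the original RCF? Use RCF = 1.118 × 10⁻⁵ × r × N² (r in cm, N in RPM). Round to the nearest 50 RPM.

Original rotor: r = 222 mm = 22.2 cm
RCF_original = 1.118 × 10⁻⁵ × 22.2 × (13798)² = 1.118 × 10⁻⁵ × 22.2 × 190,384,804 ≈ 47,252.7 × g
Target RCF = 2 × 47,252.7 ≈ 94,505.4 × g
94,505.4 = 1.118 × 10⁻⁵ × 9.5 × N²
N² = 94,505.4 / (10.621 × 10⁻⁵) = 889,797,571
N ≈ √889,797,571 ≈ 29,829.5

29850 RPM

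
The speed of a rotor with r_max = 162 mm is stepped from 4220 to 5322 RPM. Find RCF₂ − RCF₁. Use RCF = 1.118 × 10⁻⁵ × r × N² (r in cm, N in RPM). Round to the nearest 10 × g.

≈ 1900 ×g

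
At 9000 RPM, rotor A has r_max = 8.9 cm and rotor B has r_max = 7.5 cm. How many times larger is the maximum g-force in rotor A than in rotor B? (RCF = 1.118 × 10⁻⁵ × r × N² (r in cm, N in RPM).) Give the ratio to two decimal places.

At fixed N, RCF ∝ r, so RCF_A/RCF_B = r_A/r_B = 8.9 / 7.5 = 1.1867.

1.19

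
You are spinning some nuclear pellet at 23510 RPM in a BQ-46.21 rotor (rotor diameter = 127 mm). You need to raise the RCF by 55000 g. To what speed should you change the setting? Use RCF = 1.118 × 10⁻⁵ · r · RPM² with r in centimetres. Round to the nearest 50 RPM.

r = 127 mm / 2 = 63.5 mm = 6.35 cm
Current RCF = 1.118 × 10⁻⁵ × 6.35 × (23510)² = 1.118 × 10⁻⁵ × 6.35 × 552,720,100 ≈ 39,239.3 × g
Target RCF = 39,239.3 + 55,000 = 94,239.3 × g
N² = 94,239.3 / (7.0993 × 10⁻⁵) = 1,327,444,959
N ≈ √1,327,444,959 ≈ 36,434.1

36450 RPM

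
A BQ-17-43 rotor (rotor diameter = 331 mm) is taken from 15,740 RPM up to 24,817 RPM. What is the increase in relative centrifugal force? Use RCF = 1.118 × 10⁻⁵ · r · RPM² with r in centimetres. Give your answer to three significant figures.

r = 331 mm / 2 = 165.5 mm = 16.55 cm
RCF₁ = 1.118 × 10⁻⁵ × 16.55 × (15740)² = 1.118 × 10⁻⁵ × 16.55 × 247,747,600 ≈ 45,840.5 × g
RCF₂ = 1.118 × 10⁻⁵ × 16.55 × (24817)² = 1.118 × 10⁻⁵ × 16.55 × 615,883,489 ≈ 113,956.3 × g
Increase = 113,956.3 − 45,840.5 = 68,115.8

≈ 68100 ×g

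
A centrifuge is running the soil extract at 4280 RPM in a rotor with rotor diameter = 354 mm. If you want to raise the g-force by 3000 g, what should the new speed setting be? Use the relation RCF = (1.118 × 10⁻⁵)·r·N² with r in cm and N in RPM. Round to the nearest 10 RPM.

5790 RPM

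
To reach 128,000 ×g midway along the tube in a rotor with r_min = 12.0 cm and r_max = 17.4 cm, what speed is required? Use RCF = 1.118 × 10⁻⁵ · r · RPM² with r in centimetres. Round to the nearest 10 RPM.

27910 RPM

r_avg = (12.0 + 17.4) / 2 = 14.7 cm
RCF = 1.118 × 10⁻⁵ × r × N²
128,000 = 1.118 × 10⁻⁵ × 14.7 × N²
N² = 128,000 / (16.4346 × 10⁻⁵) = 778,844,633
N ≈ √778,844,633 ≈ 27,907.8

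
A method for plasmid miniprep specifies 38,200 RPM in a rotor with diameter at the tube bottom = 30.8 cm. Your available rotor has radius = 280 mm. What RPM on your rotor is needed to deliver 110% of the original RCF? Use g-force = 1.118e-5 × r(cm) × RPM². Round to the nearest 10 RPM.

≈ 29710 RPM

Original rotor: r = 30.8 / 2 = 15.4 cm
RCF = 1.118 × 10⁻⁵ × r × N²
RCF_original = 1.118 × 10⁻⁵ × 15.4 × (38200)² = 1.118 × 10⁻⁵ × 15.4 × 1,459,240,000 ≈ 251,240.3 × g
Target RCF = 1.1 × 251,240.3 ≈ 276,364.3 × g
Your rotor: r = 280 mm = 28.0 cm
276,364.3 = 1.118 × 10⁻⁵ × 28 × N²
N² = 276,364.3 / (31.304 × 10⁻⁵) = 882,840,212
N ≈ √882,840,212 ≈ 29,712.6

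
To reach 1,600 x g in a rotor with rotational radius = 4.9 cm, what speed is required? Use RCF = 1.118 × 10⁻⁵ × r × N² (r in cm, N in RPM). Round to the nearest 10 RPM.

RCF = 1.118 × 10⁻⁵ × r × N²
1,600 = 1.118 × 10⁻⁵ × 4.9 × N²
N² = 1,600 / (5.4782 × 10⁻⁵) = 29,206,674
N ≈ √29,206,674 ≈ 5,404.3

N ≈ 5400 RPM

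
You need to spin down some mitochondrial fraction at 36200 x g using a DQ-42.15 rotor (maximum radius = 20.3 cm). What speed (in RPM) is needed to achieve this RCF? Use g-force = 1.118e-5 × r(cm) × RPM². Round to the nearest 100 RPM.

N ≈ 12600 RPM

36,200 = 1.118 × 10⁻⁵ × 20.3 × N²
N² = 36,200 / (22.6954 × 10⁻⁵) = 159,503,688
N ≈ √159,503,688 ≈ 12,629.5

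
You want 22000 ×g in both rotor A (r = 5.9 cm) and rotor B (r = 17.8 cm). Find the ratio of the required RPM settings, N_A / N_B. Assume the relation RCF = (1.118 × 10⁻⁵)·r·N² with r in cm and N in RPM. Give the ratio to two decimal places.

At fixed RCF, N ∝ 1/√r, so N_A/N_B = √(r_B/r_A) = √(17.8/5.9) = √3.016949 = 1.7369.

1.74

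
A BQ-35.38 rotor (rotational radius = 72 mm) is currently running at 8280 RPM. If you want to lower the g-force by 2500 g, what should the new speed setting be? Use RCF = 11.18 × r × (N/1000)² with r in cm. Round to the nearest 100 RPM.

r = 72 mm = 7.2 cm
Current RCF = 11.18 × 7.2 × (8.28)² = 11.18 × 7.2 × 68.5584 ≈ 5,518.7 × g
Target RCF = 5,518.7 − 2,500 = 3,018.7 × g
(N/1000)² = 3,018.7 / 80.496 = 37.50124
N = 1000 × √37.50124 ≈ 6,123.8

N₂ ≈ 6100 RPM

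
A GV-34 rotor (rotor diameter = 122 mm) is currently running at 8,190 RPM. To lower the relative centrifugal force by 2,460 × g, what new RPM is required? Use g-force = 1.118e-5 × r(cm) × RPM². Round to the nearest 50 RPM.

5550 RPM

r = 122 mm / 2 = 61 mm = 6.1 cm
Current RCF = 1.118 × 10⁻⁵ × 6.1 × (8190)² = 1.118 × 10⁻⁵ × 6.1 × 67,076,100 ≈ 4,574.5 × g
Target RCF = 4,574.5 − 2,460 = 2,114.5 × g
N² = 2,114.5 / (6.8198 × 10⁻⁵) = 31,005,308
N ≈ √31,005,308 ≈ 5,568.2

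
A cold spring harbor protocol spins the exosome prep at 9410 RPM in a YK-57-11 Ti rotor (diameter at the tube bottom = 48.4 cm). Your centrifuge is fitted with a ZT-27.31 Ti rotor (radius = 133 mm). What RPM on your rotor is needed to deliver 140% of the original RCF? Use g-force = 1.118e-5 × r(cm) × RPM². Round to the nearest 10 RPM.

Original rotor: r = 48.4 / 2 = 24.2 cm
RCF = 1.118 × 10⁻⁵ × r × N²
RCF_original = 1.118 × 10⁻⁵ × 24.2 × (9410)² = 1.118 × 10⁻⁵ × 24.2 × 88,548,100 ≈ 23,957.2 × g
Target RCF = 1.4 × 23,957.2 ≈ 33,540.1 × g
Your rotor: r = 133 mm = 13.3 cm
33,540.1 = 1.118 × 10⁻⁵ × 13.3 × N²
N² = 33,540.1 / (14.8694 × 10⁻⁵) = 225,564,582
N ≈ √225,564,582 ≈ 15,018.8

≈ 15020 RPM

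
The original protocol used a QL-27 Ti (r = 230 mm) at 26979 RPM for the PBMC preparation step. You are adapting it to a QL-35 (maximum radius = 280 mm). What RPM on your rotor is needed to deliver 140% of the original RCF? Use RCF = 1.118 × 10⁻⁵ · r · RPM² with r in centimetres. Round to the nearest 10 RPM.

≈ 28930 RPM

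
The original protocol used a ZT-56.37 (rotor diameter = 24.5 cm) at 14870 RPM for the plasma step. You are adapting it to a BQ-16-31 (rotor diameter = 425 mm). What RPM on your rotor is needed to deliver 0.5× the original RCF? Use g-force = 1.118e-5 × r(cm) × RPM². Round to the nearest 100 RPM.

Original rotor: r = 24.5 / 2 = 12.25 cm
RCF_original = 1.118 × 10⁻⁵ × 12.25 × (14870)² = 1.118 × 10⁻⁵ × 12.25 × 221,116,900 ≈ 30,283.1 × g
Target RCF = 0.5 × 30,283.1 ≈ 15,141.5 × g
Your rotor: r = 425 mm / 2 = 212.5 mm = 21.25 cm
15,141.5 = 1.118 × 10⁻⁵ × 21.25 × N²
N² = 15,141.5 / (23.7575 × 10⁻⁵) = 63,733,558
N ≈ √63,733,558 ≈ 7,983.3

≈ 8000 RPM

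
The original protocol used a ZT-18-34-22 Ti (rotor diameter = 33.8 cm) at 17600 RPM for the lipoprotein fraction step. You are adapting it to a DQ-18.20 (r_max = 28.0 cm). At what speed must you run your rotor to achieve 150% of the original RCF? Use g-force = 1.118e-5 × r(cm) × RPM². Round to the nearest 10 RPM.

Original rotor: r = 33.8 / 2 = 16.9 cm
RCF_original = 1.118 × 10⁻⁵ × 16.9 × (17600)² = 1.118 × 10⁻⁵ × 16.9 × 309,760,000 ≈ 58,526.7 × g
Target RCF = 1.5 × 58,526.7 ≈ 87,790 × g
87,790 = 1.118 × 10⁻⁵ × 28 × N²
N² = 87,790 / (31.304 × 10⁻⁵) = 280,443,394
N ≈ √280,443,394 ≈ 16,746.4

16750 RPM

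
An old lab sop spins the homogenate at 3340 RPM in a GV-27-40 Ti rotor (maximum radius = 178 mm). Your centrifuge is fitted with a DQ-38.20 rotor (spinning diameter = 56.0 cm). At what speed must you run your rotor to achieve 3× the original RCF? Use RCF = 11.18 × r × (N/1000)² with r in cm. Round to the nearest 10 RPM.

4610 RPM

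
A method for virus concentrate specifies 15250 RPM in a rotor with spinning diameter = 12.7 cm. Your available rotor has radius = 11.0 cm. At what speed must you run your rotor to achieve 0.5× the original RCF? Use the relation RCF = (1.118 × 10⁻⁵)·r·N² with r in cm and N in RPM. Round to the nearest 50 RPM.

Original rotor: r = 12.7 / 2 = 6.35 cm
RCF = 1.118 × 10⁻⁵ × r × N²
RCF_original = 1.118 × 10⁻⁵ × 6.35 × (15250)² = 1.118 × 10⁻⁵ × 6.35 × 232,562,500 ≈ 16,510.3 × g
Target RCF = 0.5 × 16,510.3 ≈ 8,255.1 × g
8,255.1 = 1.118 × 10⁻⁵ × 11 × N²
N² = 8,255.1 / (12.298 × 10⁻⁵) = 67,125,549
N ≈ √67,125,549 ≈ 8,193.0

≈ 8200 RPM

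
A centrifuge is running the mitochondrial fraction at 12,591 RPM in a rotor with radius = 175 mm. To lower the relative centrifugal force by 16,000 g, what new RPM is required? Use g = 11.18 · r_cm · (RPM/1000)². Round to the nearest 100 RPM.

N₂ ≈ 8800 RPM

r = 175 mm = 17.5 cm
Current RCF = 11.18 × 17.5 × (12.591)² = 11.18 × 17.5 × 158.533281 ≈ 31,017 × g
Target RCF = 31,017 − 16,000 = 15,017 × g
(N/1000)² = 15,017 / 195.65 = 76.75441
N = 1000 × √76.75441 ≈ 8,761.0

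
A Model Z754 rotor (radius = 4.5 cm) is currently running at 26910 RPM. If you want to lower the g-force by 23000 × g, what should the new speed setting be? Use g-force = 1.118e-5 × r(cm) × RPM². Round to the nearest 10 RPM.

≈ 16340 RPM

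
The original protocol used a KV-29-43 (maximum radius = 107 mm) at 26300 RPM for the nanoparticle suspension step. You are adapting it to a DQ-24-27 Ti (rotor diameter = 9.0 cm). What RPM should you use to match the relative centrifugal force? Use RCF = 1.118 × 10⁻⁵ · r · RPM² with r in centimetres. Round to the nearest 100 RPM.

40600 RPM

Original rotor: r = 107 mm = 10.7 cm
RCF_original = 1.118 × 10⁻⁵ × 10.7 × (26300)² = 1.118 × 10⁻⁵ × 10.7 × 691,690,000 ≈ 82,744.1 × g
Your rotor: r = 9.0 / 2 = 4.5 cm
82,744.1 = 1.118 × 10⁻⁵ × 4.5 × N²
N² = 82,744.1 / (5.031 × 10⁻⁵) = 1,644,684,953
N ≈ √1,644,684,953 ≈ 40,554.7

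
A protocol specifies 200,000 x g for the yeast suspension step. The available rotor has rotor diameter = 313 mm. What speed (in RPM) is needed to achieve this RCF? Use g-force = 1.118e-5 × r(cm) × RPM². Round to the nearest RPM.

≈ 33809 RPM

r = 313 mm / 2 = 156.5 mm = 15.65 cm
200,000 = 1.118 × 10⁻⁵ × 15.65 × N²
N² = 200,000 / (17.4967 × 10⁻⁵) = 1,143,072,694
N ≈ √1,143,072,694 ≈ 33,809.4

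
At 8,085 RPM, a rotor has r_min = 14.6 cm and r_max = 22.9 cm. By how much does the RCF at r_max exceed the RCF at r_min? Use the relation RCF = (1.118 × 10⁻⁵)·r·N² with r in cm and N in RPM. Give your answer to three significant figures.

ΔRCF = 1.118 × 10⁻⁵ × (r_max − r_min) × N² = 1.118 × 10⁻⁵ × 8.3 × 65,367,225 ≈ 6,065.7

≈ 6070 ×g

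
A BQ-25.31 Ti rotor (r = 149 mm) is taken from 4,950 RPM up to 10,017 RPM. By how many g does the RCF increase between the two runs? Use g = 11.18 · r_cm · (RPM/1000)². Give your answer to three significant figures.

12600 g

r = 149 mm = 14.9 cm
RCF₁ = 11.18 × 14.9 × (4.95)² = 11.18 × 14.9 × 24.5025 ≈ 4,081.7 × g
RCF₂ = 11.18 × 14.9 × (10.017)² = 11.18 × 14.9 × 100.340289 ≈ 16,714.9 × g
Increase = 16,714.9 − 4,081.7 = 12,633.2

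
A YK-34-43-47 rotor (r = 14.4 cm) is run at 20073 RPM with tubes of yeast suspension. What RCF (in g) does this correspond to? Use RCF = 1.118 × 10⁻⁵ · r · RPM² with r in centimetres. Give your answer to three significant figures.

64900 g

RCF = 1.118 × 10⁻⁵ × 14.4 × (20073)² = 1.118 × 10⁻⁵ × 14.4 × 402,925,329 ≈ 64,867.8 × g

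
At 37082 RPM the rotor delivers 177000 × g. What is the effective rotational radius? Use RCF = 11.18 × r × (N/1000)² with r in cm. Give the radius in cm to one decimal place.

11.5 cm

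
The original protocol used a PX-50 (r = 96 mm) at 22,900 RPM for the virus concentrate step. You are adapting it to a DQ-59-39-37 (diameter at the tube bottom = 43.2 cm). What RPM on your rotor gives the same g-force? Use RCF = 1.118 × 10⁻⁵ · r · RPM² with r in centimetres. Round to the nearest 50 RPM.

≈ 15250 RPM

Original rotor: r = 96 mm = 9.6 cm
RCF_original = 1.118 × 10⁻⁵ × 9.6 × (22900)² = 1.118 × 10⁻⁵ × 9.6 × 524,410,000 ≈ 56,283.9 × g
Your rotor: r = 43.2 / 2 = 21.6 cm
56,283.9 = 1.118 × 10⁻⁵ × 21.6 × N²
N² = 56,283.9 / (24.1488 × 10⁻⁵) = 233,071,209
N ≈ √233,071,209 ≈ 15,266.7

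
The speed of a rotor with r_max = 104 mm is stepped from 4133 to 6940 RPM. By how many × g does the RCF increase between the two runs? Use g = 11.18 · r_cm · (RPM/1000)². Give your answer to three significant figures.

≈ 3610 × g

r = 104 mm = 10.4 cm
RCF₁ = 11.18 × 10.4 × (4.133)² = 11.18 × 10.4 × 17.081689 ≈ 1,986.1 × g
RCF₂ = 11.18 × 10.4 × (6.94)² = 11.18 × 10.4 × 48.1636 ≈ 5,600.1 × g
Increase = 5,600.1 − 1,986.1 = 3,614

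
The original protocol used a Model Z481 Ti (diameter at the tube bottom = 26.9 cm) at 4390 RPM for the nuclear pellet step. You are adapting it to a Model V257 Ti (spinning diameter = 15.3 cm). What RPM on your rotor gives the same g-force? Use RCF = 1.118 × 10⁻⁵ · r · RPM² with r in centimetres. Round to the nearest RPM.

5821 RPM

Original rotor: r = 26.9 / 2 = 13.45 cm
RCF = 1.118 × 10⁻⁵ × r × N²
RCF_original = 1.118 × 10⁻⁵ × 13.45 × (4390)² = 1.118 × 10⁻⁵ × 13.45 × 19,272,100 ≈ 2,898 × g
Your rotor: r = 15.3 / 2 = 7.65 cm
2,898 = 1.118 × 10⁻⁵ × 7.65 × N²
N² = 2,898 / (8.5527 × 10⁻⁵) = 33,884,037
N ≈ √33,884,037 ≈ 5,821.0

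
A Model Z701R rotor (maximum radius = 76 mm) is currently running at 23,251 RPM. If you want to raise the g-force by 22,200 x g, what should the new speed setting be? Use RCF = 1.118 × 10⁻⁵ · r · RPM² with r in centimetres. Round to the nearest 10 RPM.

r = 76 mm = 7.6 cm
Current RCF = 1.118 × 10⁻⁵ × 7.6 × (23251)² = 1.118 × 10⁻⁵ × 7.6 × 540,609,001 ≈ 45,934.5 × g
Target RCF = 45,934.5 + 22,200 = 68,134.5 × g
N² = 68,134.5 / (8.4968 × 10⁻⁵) = 801,884,239
N ≈ √801,884,239 ≈ 28,317.6

28320 RPM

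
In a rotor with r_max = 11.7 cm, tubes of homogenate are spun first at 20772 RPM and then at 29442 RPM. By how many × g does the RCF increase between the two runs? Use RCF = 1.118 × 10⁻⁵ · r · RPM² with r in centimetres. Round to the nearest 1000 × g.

RCF₁ = 1.118 × 10⁻⁵ × 11.7 × (20772)² = 1.118 × 10⁻⁵ × 11.7 × 431,475,984 ≈ 56,439.6 × g
RCF₂ = 1.118 × 10⁻⁵ × 11.7 × (29442)² = 1.118 × 10⁻⁵ × 11.7 × 866,831,364 ≈ 113,386.7 × g
Increase = 113,386.7 − 56,439.6 = 56,947.1

57000 × g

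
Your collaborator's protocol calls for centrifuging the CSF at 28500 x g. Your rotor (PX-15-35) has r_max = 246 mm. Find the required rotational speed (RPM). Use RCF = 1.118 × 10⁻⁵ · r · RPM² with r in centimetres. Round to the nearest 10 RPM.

10180 RPM

r = 246 mm = 24.6 cm
RCF = 1.118 × 10⁻⁵ × r × N²
28,500 = 1.118 × 10⁻⁵ × 24.6 × N²
N² = 28,500 / (27.5028 × 10⁻⁵) = 103,625,813
N ≈ √103,625,813 ≈ 10,179.7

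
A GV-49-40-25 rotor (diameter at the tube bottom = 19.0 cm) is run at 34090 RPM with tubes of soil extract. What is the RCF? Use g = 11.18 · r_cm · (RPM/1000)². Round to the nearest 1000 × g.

r = 19.0 / 2 = 9.5 cm
RCF = 11.18 × r × (N/1000)²
RCF = 11.18 × 9.5 × (34.09)² = 11.18 × 9.5 × 1,162.1281 ≈ 123,429.6 × g

RCF ≈ 123000 ×g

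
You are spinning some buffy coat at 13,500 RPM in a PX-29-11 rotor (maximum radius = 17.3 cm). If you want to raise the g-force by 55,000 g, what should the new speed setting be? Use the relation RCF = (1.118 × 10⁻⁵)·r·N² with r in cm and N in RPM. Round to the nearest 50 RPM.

Current RCF = 1.118 × 10⁻⁵ × 17.3 × (13500)² = 1.118 × 10⁻⁵ × 17.3 × 182,250,000 ≈ 35,249.7 × g
Target RCF = 35,249.7 + 55,000 = 90,249.7 × g
N² = 90,249.7 / (19.3414 × 10⁻⁵) = 466,614,102
N ≈ √466,614,102 ≈ 21,601.3

N₂ ≈ 21600 RPM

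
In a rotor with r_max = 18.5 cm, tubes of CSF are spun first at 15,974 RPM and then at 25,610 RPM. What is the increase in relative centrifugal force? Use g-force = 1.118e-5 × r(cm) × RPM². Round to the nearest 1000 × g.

≈ 83000 ×g

RCF₁ = 1.118 × 10⁻⁵ × 18.5 × (15974)² = 1.118 × 10⁻⁵ × 18.5 × 255,168,676 ≈ 52,776.5 × g
RCF₂ = 1.118 × 10⁻⁵ × 18.5 × (25610)² = 1.118 × 10⁻⁵ × 18.5 × 655,872,100 ≈ 135,654 × g
Increase = 135,654 − 52,776.5 = 82,877.5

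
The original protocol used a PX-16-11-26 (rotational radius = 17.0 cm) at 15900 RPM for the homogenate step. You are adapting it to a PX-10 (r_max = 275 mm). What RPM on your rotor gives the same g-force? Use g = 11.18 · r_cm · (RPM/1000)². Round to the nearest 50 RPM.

12500 RPM

RCF_original = 11.18 × 17 × (15.9)² = 11.18 × 17 × 252.81 ≈ 48,049.1 × g
Your rotor: r = 275 mm = 27.5 cm
48,049.1 = 11.18 × 27.5 × (N/1000)²
(N/1000)² = 48,049.1 / 307.45 = 156.2826
N = 1000 × √156.2826 ≈ 12,501.3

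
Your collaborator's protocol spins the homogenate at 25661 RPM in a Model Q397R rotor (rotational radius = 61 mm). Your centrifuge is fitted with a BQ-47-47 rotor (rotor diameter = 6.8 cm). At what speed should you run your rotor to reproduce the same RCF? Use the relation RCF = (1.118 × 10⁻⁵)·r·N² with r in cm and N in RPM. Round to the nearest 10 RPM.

34370 RPM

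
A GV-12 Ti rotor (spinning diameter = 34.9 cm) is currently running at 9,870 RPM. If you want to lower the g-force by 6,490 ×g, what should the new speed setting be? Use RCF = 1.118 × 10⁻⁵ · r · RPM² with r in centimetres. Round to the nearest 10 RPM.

r = 34.9 / 2 = 17.45 cm
Current RCF = 1.118 × 10⁻⁵ × 17.45 × (9870)² = 1.118 × 10⁻⁵ × 17.45 × 97,416,900 ≈ 19,005.2 × g
Target RCF = 19,005.2 − 6,490 = 12,515.2 × g
N² = 12,515.2 / (19.5091 × 10⁻⁵) = 64,150,576
N ≈ √64,150,576 ≈ 8,009.4

8010 RPM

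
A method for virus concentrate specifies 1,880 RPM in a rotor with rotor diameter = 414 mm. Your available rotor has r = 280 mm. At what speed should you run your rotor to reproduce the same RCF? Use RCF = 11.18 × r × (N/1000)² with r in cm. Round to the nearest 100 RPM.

Original rotor: r = 414 mm / 2 = 207 mm = 20.7 cm
RCF_original = 11.18 × 20.7 × (1.88)² = 11.18 × 20.7 × 3.5344 ≈ 818 × g
Your rotor: r = 280 mm = 28.0 cm
818 = 11.18 × 28 × (N/1000)²
(N/1000)² = 818 / 313.04 = 2.613085
N = 1000 × √2.613085 ≈ 1,616.5

≈ 1600 RPM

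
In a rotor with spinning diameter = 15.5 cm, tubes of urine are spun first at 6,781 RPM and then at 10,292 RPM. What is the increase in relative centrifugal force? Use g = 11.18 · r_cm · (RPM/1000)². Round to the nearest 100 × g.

5200 ×g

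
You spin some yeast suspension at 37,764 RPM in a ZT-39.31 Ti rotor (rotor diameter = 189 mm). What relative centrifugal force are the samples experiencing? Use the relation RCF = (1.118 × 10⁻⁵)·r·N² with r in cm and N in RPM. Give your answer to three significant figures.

≈ 151000 ×g

r = 189 mm / 2 = 94.5 mm = 9.45 cm
RCF = 1.118 × 10⁻⁵ × 9.45 × (37764)² = 1.118 × 10⁻⁵ × 9.45 × 1,426,119,696 ≈ 150,671 × g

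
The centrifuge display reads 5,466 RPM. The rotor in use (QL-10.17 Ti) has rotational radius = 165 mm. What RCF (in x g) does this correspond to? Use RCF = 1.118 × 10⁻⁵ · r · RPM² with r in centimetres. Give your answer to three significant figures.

5510 x g

r = 165 mm = 16.5 cm
RCF = 1.118 × 10⁻⁵ × 16.5 × (5466)² = 1.118 × 10⁻⁵ × 16.5 × 29,877,156 ≈ 5,511.4 × g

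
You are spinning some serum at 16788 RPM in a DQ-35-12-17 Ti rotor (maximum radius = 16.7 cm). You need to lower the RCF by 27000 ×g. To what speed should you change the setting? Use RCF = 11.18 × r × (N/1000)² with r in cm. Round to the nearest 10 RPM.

Current RCF = 11.18 × 16.7 × (16.788)² = 11.18 × 16.7 × 281.836944 ≈ 52,620.6 × g
Target RCF = 52,620.6 − 27,000 = 25,620.6 × g
(N/1000)² = 25,620.6 / 186.706 = 137.2243
N = 1000 × √137.2243 ≈ 11,714.3

N₂ ≈ 11710 RPM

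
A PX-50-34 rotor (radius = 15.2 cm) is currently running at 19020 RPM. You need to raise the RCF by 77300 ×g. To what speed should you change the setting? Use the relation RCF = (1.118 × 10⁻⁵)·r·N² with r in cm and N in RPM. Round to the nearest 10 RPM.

Current RCF = 1.118 × 10⁻⁵ × 15.2 × (19020)² = 1.118 × 10⁻⁵ × 15.2 × 361,760,400 ≈ 61,476.1 × g
Target RCF = 61,476.1 + 77,300 = 138,776.1 × g
N² = 138,776.1 / (16.9936 × 10⁻⁵) = 816,637,440
N ≈ √816,637,440 ≈ 28,576.9

≈ 28580 RPM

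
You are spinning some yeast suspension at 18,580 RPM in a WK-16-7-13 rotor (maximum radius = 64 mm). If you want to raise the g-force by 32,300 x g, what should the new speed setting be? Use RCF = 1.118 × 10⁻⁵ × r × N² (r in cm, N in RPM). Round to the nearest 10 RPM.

≈ 28220 RPM

r = 64 mm = 6.4 cm
Current RCF = 1.118 × 10⁻⁵ × 6.4 × (18580)² = 1.118 × 10⁻⁵ × 6.4 × 345,216,400 ≈ 24,700.9 × g
Target RCF = 24,700.9 + 32,300 = 57,000.9 × g
N² = 57,000.9 / (7.1552 × 10⁻⁵) = 796,636,013
N ≈ √796,636,013 ≈ 28,224.7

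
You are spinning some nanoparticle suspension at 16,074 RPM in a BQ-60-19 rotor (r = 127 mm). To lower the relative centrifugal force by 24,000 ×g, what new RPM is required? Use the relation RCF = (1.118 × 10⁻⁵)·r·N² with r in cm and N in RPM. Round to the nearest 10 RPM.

9450 RPM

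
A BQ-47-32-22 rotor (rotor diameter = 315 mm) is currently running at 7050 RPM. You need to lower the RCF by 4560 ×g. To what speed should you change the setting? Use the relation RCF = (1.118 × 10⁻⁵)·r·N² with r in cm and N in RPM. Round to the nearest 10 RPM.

r = 315 mm / 2 = 157.5 mm = 15.75 cm
Current RCF = 1.118 × 10⁻⁵ × 15.75 × (7050)² = 1.118 × 10⁻⁵ × 15.75 × 49,702,500 ≈ 8,751.9 × g
Target RCF = 8,751.9 − 4,560 = 4,191.9 × g
N² = 4,191.9 / (17.6085 × 10⁻⁵) = 23,806,116
N ≈ √23,806,116 ≈ 4,879.2

N₂ ≈ 4880 RPM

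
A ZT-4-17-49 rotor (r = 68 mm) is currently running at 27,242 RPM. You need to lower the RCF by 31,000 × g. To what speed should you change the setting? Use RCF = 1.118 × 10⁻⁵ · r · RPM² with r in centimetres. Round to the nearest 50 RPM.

r = 68 mm = 6.8 cm
Current RCF = 1.118 × 10⁻⁵ × 6.8 × (27242)² = 1.118 × 10⁻⁵ × 6.8 × 742,126,564 ≈ 56,419.4 × g
Target RCF = 56,419.4 − 31,000 = 25,419.4 × g
N² = 25,419.4 / (7.6024 × 10⁻⁵) = 334,360,202
N ≈ √334,360,202 ≈ 18,285.5

18300 RPM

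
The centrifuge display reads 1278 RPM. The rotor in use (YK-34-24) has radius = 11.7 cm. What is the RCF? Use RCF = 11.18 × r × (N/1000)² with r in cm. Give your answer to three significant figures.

≈ 214 ×g

RCF = 11.18 × 11.7 × (1.278)² = 11.18 × 11.7 × 1.633284 ≈ 213.6 × g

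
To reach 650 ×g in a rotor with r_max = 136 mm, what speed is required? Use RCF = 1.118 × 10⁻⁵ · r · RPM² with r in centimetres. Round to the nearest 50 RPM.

2050 RPM

r = 136 mm = 13.6 cm
650 = 1.118 × 10⁻⁵ × 13.6 × N²
N² = 650 / (15.2048 × 10⁻⁵) = 4,274,966
N ≈ √4,274,966 ≈ 2,067.6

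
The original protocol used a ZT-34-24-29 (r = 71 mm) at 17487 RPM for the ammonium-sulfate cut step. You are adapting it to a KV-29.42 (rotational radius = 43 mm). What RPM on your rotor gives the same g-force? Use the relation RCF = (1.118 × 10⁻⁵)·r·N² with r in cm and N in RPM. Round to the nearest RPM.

Original rotor: r = 71 mm = 7.1 cm
RCF = 1.118 × 10⁻⁵ × r × N²
RCF_original = 1.118 × 10⁻⁵ × 7.1 × (17487)² = 1.118 × 10⁻⁵ × 7.1 × 305,795,169 ≈ 24,273.4 × g
Your rotor: r = 43 mm = 4.3 cm
24,273.4 = 1.118 × 10⁻⁵ × 4.3 × N²
N² = 24,273.4 / (4.8074 × 10⁻⁵) = 504,917,419
N ≈ √504,917,419 ≈ 22,470.4

22470 RPM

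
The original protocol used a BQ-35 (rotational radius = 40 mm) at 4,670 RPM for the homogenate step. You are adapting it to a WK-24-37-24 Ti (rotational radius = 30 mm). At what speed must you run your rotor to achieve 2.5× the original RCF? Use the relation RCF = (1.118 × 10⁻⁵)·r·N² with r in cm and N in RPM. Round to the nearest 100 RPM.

Original rotor: r = 40 mm = 4.0 cm
RCF_original = 1.118 × 10⁻⁵ × 4 × (4670)² = 1.118 × 10⁻⁵ × 4 × 21,808,900 ≈ 975.3 × g
Target RCF = 2.5 × 975.3 ≈ 2,438.2 × g
Your rotor: r = 30 mm = 3.0 cm
2,438.2 = 1.118 × 10⁻⁵ × 3 × N²
N² = 2,438.2 / (3.354 × 10⁻⁵) = 72,695,289
N ≈ √72,695,289 ≈ 8,526.2

≈ 8500 RPM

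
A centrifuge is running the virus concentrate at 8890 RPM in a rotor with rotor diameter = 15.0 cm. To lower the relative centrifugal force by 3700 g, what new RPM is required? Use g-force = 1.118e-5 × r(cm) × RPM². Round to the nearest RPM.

r = 15.0 / 2 = 7.5 cm
Current RCF = 1.118 × 10⁻⁵ × 7.5 × (8890)² = 1.118 × 10⁻⁵ × 7.5 × 79,032,100 ≈ 6,626.8 × g
Target RCF = 6,626.8 − 3,700 = 2,926.8 × g
N² = 2,926.8 / (8.385 × 10⁻⁵) = 34,905,188
N ≈ √34,905,188 ≈ 5,908.1

5908 RPM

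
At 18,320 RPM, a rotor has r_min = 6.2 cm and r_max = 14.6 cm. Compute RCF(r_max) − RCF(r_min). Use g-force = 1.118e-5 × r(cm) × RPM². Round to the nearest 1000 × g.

≈ 32000 g

RCF_max = 1.118 × 10⁻⁵ × 14.6 × (18320)² = 1.118 × 10⁻⁵ × 14.6 × 335,622,400 ≈ 54,783 × g
RCF_min = 1.118 × 10⁻⁵ × 6.2 × (18320)² = 1.118 × 10⁻⁵ × 6.2 × 335,622,400 ≈ 23,264 × g
ΔRCF = 54,783 − 23,264 = 31,519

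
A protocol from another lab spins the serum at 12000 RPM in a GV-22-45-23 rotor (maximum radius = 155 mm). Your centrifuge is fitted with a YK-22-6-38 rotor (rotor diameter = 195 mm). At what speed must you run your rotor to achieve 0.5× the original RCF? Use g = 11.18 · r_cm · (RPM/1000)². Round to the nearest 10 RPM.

10700 RPM

Original rotor: r = 155 mm = 15.5 cm
RCF_original = 11.18 × 15.5 × (12)² = 11.18 × 15.5 × 144 ≈ 24,953.8 × g
Target RCF = 0.5 × 24,953.8 ≈ 12,476.9 × g
Your rotor: r = 195 mm / 2 = 97.5 mm = 9.75 cm
12,476.9 = 11.18 × 9.75 × (N/1000)²
(N/1000)² = 12,476.9 / 109.005 = 114.4617
N = 1000 × √114.4617 ≈ 10,698.7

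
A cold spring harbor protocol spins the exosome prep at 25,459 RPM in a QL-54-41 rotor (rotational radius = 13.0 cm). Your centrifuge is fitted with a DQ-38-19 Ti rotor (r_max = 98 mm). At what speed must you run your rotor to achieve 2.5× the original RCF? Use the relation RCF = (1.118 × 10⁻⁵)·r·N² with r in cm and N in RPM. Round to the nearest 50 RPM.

46350 RPM

RCF_original = 1.118 × 10⁻⁵ × 13 × (25459)² = 1.118 × 10⁻⁵ × 13 × 648,160,681 ≈ 94,203.7 × g
Target RCF = 2.5 × 94,203.7 ≈ 235,509.2 × g
Your rotor: r = 98 mm = 9.8 cm
235,509.2 = 1.118 × 10⁻⁵ × 9.8 × N²
N² = 235,509.2 / (10.9564 × 10⁻⁵) = 2,149,512,614
N ≈ √2,149,512,614 ≈ 46,362.8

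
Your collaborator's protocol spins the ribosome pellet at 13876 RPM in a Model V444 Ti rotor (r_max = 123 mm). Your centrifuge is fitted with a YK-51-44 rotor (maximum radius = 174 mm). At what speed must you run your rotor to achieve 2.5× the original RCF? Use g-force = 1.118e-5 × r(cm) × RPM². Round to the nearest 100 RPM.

18400 RPM

Original rotor: r = 123 mm = 12.3 cm
RCF_original = 1.118 × 10⁻⁵ × 12.3 × (13876)² = 1.118 × 10⁻⁵ × 12.3 × 192,543,376 ≈ 26,477.4 × g
Target RCF = 2.5 × 26,477.4 ≈ 66,193.5 × g
Your rotor: r = 174 mm = 17.4 cm
66,193.5 = 1.118 × 10⁻⁵ × 17.4 × N²
N² = 66,193.5 / (19.4532 × 10⁻⁵) = 340,270,495
N ≈ √340,270,495 ≈ 18,446.4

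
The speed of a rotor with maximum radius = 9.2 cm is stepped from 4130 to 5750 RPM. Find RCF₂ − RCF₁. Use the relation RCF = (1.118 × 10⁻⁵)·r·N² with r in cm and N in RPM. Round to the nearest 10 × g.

RCF₁ = 1.118 × 10⁻⁵ × 9.2 × (4130)² = 1.118 × 10⁻⁵ × 9.2 × 17,056,900 ≈ 1,754.4 × g
RCF₂ = 1.118 × 10⁻⁵ × 9.2 × (5750)² = 1.118 × 10⁻⁵ × 9.2 × 33,062,500 ≈ 3,400.7 × g
Increase = 3,400.7 − 1,754.4 = 1,646.3

≈ 1650 × g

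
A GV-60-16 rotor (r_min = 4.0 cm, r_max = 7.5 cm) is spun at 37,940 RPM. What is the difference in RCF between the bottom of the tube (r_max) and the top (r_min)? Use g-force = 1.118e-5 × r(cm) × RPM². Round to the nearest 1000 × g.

≈ 56000 ×g

RCF_max = 1.118 × 10⁻⁵ × 7.5 × (37940)² = 1.118 × 10⁻⁵ × 7.5 × 1,439,443,600 ≈ 120,697.3 × g
RCF_min = 1.118 × 10⁻⁵ × 4 × (37940)² = 1.118 × 10⁻⁵ × 4 × 1,439,443,600 ≈ 64,371.9 × g
ΔRCF = 120,697.3 − 64,371.9 = 56,325.4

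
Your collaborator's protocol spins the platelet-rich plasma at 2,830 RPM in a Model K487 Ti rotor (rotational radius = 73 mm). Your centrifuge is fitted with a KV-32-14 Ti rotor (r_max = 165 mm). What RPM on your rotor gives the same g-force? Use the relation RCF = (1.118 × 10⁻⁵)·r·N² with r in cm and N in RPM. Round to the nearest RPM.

Original rotor: r = 73 mm = 7.3 cm
RCF_original = 1.118 × 10⁻⁵ × 7.3 × (2830)² = 1.118 × 10⁻⁵ × 7.3 × 8,008,900 ≈ 653.6 × g
Your rotor: r = 165 mm = 16.5 cm
653.6 = 1.118 × 10⁻⁵ × 16.5 × N²
N² = 653.6 / (18.447 × 10⁻⁵) = 3,543,124
N ≈ √3,543,124 ≈ 1,882.3

≈ 1882 RPM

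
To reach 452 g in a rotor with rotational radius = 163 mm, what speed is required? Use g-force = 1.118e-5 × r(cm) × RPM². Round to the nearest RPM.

r = 163 mm = 16.3 cm
452 = 1.118 × 10⁻⁵ × 16.3 × N²
N² = 452 / (18.2234 × 10⁻⁵) = 2,480,327
N ≈ √2,480,327 ≈ 1,574.9

N ≈ 1575 RPM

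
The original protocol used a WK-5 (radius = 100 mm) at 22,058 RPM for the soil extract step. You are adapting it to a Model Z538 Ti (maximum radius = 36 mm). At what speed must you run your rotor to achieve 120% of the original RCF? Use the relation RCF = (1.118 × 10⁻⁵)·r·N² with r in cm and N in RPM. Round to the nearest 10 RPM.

40270 RPM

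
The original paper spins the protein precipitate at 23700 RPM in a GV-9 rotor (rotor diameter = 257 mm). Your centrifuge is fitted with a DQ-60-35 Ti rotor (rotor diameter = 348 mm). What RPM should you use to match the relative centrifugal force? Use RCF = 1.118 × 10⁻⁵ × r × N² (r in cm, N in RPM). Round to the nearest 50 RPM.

Original rotor: r = 257 mm / 2 = 128.5 mm = 12.85 cm
RCF_original = 1.118 × 10⁻⁵ × 12.85 × (23700)² = 1.118 × 10⁻⁵ × 12.85 × 561,690,000 ≈ 80,694.1 × g
Your rotor: r = 348 mm / 2 = 174 mm = 17.4 cm
80,694.1 = 1.118 × 10⁻⁵ × 17.4 × N²
N² = 80,694.1 / (19.4532 × 10⁻⁵) = 414,811,445
N ≈ √414,811,445 ≈ 20,366.9

≈ 20350 RPM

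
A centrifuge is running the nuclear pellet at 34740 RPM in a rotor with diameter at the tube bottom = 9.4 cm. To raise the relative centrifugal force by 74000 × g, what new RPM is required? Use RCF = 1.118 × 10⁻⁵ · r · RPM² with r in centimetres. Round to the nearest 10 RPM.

r = 9.4 / 2 = 4.7 cm
Current RCF = 1.118 × 10⁻⁵ × 4.7 × (34740)² = 1.118 × 10⁻⁵ × 4.7 × 1,206,867,600 ≈ 63,416.1 × g
Target RCF = 63,416.1 + 74,000 = 137,416.1 × g
N² = 137,416.1 / (5.2546 × 10⁻⁵) = 2,615,158,147
N ≈ √2,615,158,147 ≈ 51,138.6

≈ 51140 RPM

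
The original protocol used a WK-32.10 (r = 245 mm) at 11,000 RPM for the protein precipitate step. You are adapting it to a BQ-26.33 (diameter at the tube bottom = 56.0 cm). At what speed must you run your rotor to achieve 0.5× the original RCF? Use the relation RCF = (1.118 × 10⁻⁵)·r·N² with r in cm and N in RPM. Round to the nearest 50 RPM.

Original rotor: r = 245 mm = 24.5 cm
RCF_original = 1.118 × 10⁻⁵ × 24.5 × (11000)² = 1.118 × 10⁻⁵ × 24.5 × 121,000,000 ≈ 33,143.1 × g
Target RCF = 0.5 × 33,143.1 ≈ 16,571.5 × g
Your rotor: r = 56.0 / 2 = 28 cm
16,571.5 = 1.118 × 10⁻⁵ × 28 × N²
N² = 16,571.5 / (31.304 × 10⁻⁵) = 52,937,324
N ≈ √52,937,324 ≈ 7,275.8

7300 RPM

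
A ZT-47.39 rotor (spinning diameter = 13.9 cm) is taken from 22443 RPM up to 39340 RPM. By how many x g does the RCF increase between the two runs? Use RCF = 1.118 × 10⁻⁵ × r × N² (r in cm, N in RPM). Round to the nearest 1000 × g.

r = 13.9 / 2 = 6.95 cm
RCF₁ = 1.118 × 10⁻⁵ × 6.95 × (22443)² = 1.118 × 10⁻⁵ × 6.95 × 503,688,249 ≈ 39,137.1 × g
RCF₂ = 1.118 × 10⁻⁵ × 6.95 × (39340)² = 1.118 × 10⁻⁵ × 6.95 × 1,547,635,600 ≈ 120,252.8 × g
Increase = 120,252.8 − 39,137.1 = 81,115.7

≈ 81000 x g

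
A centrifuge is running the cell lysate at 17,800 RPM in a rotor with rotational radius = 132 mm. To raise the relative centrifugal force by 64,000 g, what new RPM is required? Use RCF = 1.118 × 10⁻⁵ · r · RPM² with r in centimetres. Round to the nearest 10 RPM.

N₂ ≈ 27400 RPM

r = 132 mm = 13.2 cm
Current RCF = 1.118 × 10⁻⁵ × 13.2 × (17800)² = 1.118 × 10⁻⁵ × 13.2 × 316,840,000 ≈ 46,758 × g
Target RCF = 46,758 + 64,000 = 110,758 × g
N² = 110,758 / (14.7576 × 10⁻⁵) = 750,514,989
N ≈ √750,514,989 ≈ 27,395.5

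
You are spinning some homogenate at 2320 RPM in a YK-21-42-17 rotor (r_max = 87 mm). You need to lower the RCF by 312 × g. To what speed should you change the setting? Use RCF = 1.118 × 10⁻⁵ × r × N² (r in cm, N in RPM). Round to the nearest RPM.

1475 RPM

r = 87 mm = 8.7 cm
Current RCF = 1.118 × 10⁻⁵ × 8.7 × (2320)² = 1.118 × 10⁻⁵ × 8.7 × 5,382,400 ≈ 523.5 × g
Target RCF = 523.5 − 312 = 211.5 × g
N² = 211.5 / (9.7266 × 10⁻⁵) = 2,174,449
N ≈ √2,174,449 ≈ 1,474.6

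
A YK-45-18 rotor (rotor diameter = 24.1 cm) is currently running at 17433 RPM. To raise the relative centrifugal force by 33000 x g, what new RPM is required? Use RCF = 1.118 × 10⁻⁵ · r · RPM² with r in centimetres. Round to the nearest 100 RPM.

≈ 23400 RPM

r = 24.1 / 2 = 12.05 cm
Current RCF = 1.118 × 10⁻⁵ × 12.05 × (17433)² = 1.118 × 10⁻⁵ × 12.05 × 303,909,489 ≈ 40,942.4 × g
Target RCF = 40,942.4 + 33,000 = 73,942.4 × g
N² = 73,942.4 / (13.4719 × 10⁻⁵) = 548,863,932
N ≈ √548,863,932 ≈ 23,427.8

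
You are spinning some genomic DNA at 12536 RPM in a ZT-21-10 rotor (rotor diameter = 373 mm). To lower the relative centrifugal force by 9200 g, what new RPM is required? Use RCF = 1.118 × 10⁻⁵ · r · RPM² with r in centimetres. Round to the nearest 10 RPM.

N₂ ≈ 10630 RPM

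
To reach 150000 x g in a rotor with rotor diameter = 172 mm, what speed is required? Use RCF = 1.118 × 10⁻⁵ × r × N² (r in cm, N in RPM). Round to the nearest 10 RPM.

r = 172 mm / 2 = 86 mm = 8.6 cm
150,000 = 1.118 × 10⁻⁵ × 8.6 × N²
N² = 150,000 / (9.6148 × 10⁻⁵) = 1,560,094,854
N ≈ √1,560,094,854 ≈ 39,498.0

39500 RPM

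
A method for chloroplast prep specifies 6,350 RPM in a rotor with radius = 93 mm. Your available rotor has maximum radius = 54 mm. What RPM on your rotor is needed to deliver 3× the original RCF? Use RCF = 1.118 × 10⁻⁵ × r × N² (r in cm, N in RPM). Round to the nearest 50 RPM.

Original rotor: r = 93 mm = 9.3 cm
RCF_original = 1.118 × 10⁻⁵ × 9.3 × (6350)² = 1.118 × 10⁻⁵ × 9.3 × 40,322,500 ≈ 4,192.5 × g
Target RCF = 3 × 4,192.5 ≈ 12,577.5 × g
Your rotor: r = 54 mm = 5.4 cm
12,577.5 = 1.118 × 10⁻⁵ × 5.4 × N²
N² = 12,577.5 / (6.0372 × 10⁻⁵) = 208,333,333
N ≈ √208,333,333 ≈ 14,433.8

14450 RPM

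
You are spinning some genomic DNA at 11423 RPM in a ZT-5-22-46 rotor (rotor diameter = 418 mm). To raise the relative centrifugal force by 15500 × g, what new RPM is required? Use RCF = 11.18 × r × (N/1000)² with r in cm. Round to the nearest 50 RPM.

N₂ ≈ 14050 RPM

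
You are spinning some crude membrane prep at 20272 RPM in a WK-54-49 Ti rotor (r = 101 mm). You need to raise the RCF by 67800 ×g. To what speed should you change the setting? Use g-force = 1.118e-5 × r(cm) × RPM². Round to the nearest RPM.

N₂ ≈ 31802 RPM

r = 101 mm = 10.1 cm
Current RCF = 1.118 × 10⁻⁵ × 10.1 × (20272)² = 1.118 × 10⁻⁵ × 10.1 × 410,953,984 ≈ 46,404.1 × g
Target RCF = 46,404.1 + 67,800 = 114,204.1 × g
N² = 114,204.1 / (11.2918 × 10⁻⁵) = 1,011,389,681
N ≈ √1,011,389,681 ≈ 31,802.4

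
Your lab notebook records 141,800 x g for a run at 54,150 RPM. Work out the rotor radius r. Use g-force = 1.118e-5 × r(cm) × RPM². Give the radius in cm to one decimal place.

4.3 cm

RCF = 1.118 × 10⁻⁵ × r × N²
141800 = 1.118 × 10⁻⁵ × r × (54150)²
r = 141800 / (1.118 × 10⁻⁵ × 2,932,222,500) = 141800 / 32782.25 ≈ 4.326 cm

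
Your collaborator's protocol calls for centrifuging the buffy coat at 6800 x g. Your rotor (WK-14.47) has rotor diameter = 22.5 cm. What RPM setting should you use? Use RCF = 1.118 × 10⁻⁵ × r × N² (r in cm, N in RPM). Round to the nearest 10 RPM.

N ≈ 7350 RPM

r = 22.5 / 2 = 11.25 cm
RCF = 1.118 × 10⁻⁵ × r × N²
6,800 = 1.118 × 10⁻⁵ × 11.25 × N²
N² = 6,800 / (12.5775 × 10⁻⁵) = 54,064,798
N ≈ √54,064,798 ≈ 7,352.9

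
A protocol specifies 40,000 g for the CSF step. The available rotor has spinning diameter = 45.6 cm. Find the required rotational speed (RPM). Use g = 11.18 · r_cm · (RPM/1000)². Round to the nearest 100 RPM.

12500 RPM

r = 45.6 / 2 = 22.8 cm
40,000 = 11.18 × 22.8 × (N/1000)²
(N/1000)² = 40,000 / 254.904 = 156.9218
N = 1000 × √156.9218 ≈ 12,526.8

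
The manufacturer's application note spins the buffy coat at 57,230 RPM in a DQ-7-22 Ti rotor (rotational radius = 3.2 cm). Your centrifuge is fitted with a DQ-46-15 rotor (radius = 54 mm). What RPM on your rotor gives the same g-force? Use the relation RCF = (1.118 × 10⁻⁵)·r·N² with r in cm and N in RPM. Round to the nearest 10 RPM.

RCF = 1.118 × 10⁻⁵ × r × N²
RCF_original = 1.118 × 10⁻⁵ × 3.2 × (57230)² = 1.118 × 10⁻⁵ × 3.2 × 3,275,272,900 ≈ 117,176.2 × g
Your rotor: r = 54 mm = 5.4 cm
117,176.2 = 1.118 × 10⁻⁵ × 5.4 × N²
N² = 117,176.2 / (6.0372 × 10⁻⁵) = 1,940,903,068
N ≈ √1,940,903,068 ≈ 44,055.7

≈ 44060 RPM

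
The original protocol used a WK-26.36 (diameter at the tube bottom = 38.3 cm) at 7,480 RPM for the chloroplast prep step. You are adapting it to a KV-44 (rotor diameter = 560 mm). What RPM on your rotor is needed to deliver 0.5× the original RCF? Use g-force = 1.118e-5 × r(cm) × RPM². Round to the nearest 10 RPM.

≈ 4370 RPM

Original rotor: r = 38.3 / 2 = 19.15 cm
RCF = 1.118 × 10⁻⁵ × r × N²
RCF_original = 1.118 × 10⁻⁵ × 19.15 × (7480)² = 1.118 × 10⁻⁵ × 19.15 × 55,950,400 ≈ 11,978.8 × g
Target RCF = 0.5 × 11,978.8 ≈ 5,989.4 × g
Your rotor: r = 560 mm / 2 = 280 mm = 28 cm
5,989.4 = 1.118 × 10⁻⁵ × 28 × N²
N² = 5,989.4 / (31.304 × 10⁻⁵) = 19,133,018
N ≈ √19,133,018 ≈ 4,374.1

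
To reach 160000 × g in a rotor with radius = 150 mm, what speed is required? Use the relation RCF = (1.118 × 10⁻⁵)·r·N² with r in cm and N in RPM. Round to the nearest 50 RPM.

r = 150 mm = 15.0 cm
RCF = 1.118 × 10⁻⁵ × r × N²
160,000 = 1.118 × 10⁻⁵ × 15 × N²
N² = 160,000 / (16.77 × 10⁻⁵) = 954,084,675
N ≈ √954,084,675 ≈ 30,888.3

≈ 30900 RPM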